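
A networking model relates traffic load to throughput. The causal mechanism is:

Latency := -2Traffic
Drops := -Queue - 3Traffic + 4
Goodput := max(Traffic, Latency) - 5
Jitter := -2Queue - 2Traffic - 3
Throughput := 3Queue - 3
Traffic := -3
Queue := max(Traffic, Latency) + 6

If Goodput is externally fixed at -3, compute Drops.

Under do(Goodput=-3), the mechanism Goodput := max(Traffic, Latency) - 5 is discarded; Goodput is fixed at -3.
Since Drops is not a descendant of the intervened variable, it is unaffected.
Latency = -2Traffic  [with Traffic=-3]  = 6
Queue = max(Traffic, Latency) + 6  [with Traffic=-3, Latency=6]  = 12
Drops = -Queue - 3Traffic + 4  [with Queue=12, Traffic=-3]  = 1

1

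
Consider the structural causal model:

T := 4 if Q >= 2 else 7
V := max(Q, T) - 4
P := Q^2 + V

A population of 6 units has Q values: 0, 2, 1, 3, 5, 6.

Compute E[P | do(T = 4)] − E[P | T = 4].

Every unit gets T=4 under the intervention. P values become 0, 4, 1, 9, 26, 38; E[P|do(T=4)] = 13.
Conditioning on T=4 selects the 4 unit(s) with Q ∈ {2, 3, 5, 6}. Their P values: 4, 9, 26, 38. Mean = 19.25.
Difference = 13 − 19.25 = -6.25.

-6.25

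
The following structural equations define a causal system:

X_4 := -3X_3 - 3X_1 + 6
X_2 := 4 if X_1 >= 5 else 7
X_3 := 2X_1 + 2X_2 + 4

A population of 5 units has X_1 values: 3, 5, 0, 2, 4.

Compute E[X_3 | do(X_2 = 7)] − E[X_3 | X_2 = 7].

1.1

do(X_2=7) breaks X_2's dependence on X_1. With X_2=7 fixed, X_3 across the units is 24, 28, 18, 22, 26, mean 23.6.
E[X_3|X_2=7] averages over only the 4 units with X_2=7 (X_1 = 3, 0, 2, 4): X_3 = 24, 18, 22, 26, mean 22.5.
Difference = 23.6 − 22.5 = 1.1.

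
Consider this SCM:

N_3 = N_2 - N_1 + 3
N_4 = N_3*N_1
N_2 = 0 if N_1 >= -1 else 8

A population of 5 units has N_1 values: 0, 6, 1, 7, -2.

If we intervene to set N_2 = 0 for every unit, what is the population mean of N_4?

-10.8

Under do(N_2=0), N_2's equation is replaced by N_2=0 for every unit. Per-unit N_4: 0, -18, 2, -28, -10. Mean = -10.8.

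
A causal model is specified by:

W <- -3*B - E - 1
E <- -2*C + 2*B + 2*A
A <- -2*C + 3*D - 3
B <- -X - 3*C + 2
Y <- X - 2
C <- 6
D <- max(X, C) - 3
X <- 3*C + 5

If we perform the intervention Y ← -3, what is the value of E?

Under do(Y=-3), the mechanism Y <- X - 2 is discarded; Y is fixed at -3.
Since E is not a descendant of the intervened variable, it is unaffected.
X = 3*C + 5  [with C=6]  = 23
D = max(X, C) - 3  [with X=23, C=6]  = 20
A = -2*C + 3*D - 3  [with C=6, D=20]  = 45
B = -X - 3*C + 2  [with X=23, C=6]  = -39
E = -2*C + 2*B + 2*A  [with C=6, B=-39, A=45]  = 0

0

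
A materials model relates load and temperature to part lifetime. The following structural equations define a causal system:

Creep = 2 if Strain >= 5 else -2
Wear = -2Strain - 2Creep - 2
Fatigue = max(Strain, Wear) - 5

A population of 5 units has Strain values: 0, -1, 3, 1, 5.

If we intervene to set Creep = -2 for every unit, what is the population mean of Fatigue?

-2

do(Creep=-2) breaks Creep's dependence on Strain. With Creep=-2 fixed, Fatigue across the units is -3, -1, -2, -4, 0, mean -2.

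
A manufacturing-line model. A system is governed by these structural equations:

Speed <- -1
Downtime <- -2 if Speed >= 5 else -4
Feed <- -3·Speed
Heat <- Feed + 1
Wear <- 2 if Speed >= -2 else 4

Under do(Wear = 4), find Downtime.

Intervening sets Wear = 4 and removes its equation (Wear <- 2 if Speed >= -2 else 4).
No directed path runs from Wear to Downtime, so Downtime keeps its natural value.
Downtime = -2 if Speed >= 5 else -4  [with Speed=-1]  = -4

-4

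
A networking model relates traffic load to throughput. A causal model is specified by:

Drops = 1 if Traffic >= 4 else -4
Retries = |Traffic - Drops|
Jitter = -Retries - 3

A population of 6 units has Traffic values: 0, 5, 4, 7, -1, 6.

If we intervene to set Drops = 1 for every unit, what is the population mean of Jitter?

-6.5

Under do(Drops=1), Drops's equation is replaced by Drops=1 for every unit. Per-unit Jitter: -4, -7, -6, -9, -5, -8. Mean = -6.5.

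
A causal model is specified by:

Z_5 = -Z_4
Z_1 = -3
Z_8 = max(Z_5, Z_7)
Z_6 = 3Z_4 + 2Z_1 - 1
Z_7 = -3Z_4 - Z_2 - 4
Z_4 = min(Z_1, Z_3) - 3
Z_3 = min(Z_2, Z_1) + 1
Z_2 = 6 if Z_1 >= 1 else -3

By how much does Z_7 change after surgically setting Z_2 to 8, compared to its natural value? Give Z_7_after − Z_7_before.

-11

Under do(Z_2=8), the mechanism Z_2 = 6 if Z_1 >= 1 else -3 is discarded; Z_2 is fixed at 8.
Z_3 = min(Z_2, Z_1) + 1  [with Z_2=8, Z_1=-3]  = -2
Z_4 = min(Z_1, Z_3) - 3  [with Z_1=-3, Z_3=-2]  = -6
Z_7 = -3Z_4 - Z_2 - 4  [with Z_4=-6, Z_2=8]  = 6
Without intervention: Z_2 = 6 if Z_1 >= 1 else -3  [with Z_1=-3]  = -3; Z_3 = min(Z_2, Z_1) + 1  [with Z_2=-3, Z_1=-3]  = -2; Z_4 = min(Z_1, Z_3) - 3  [with Z_1=-3, Z_3=-2]  = -6; Z_7 = -3Z_4 - Z_2 - 4  [with Z_4=-6, Z_2=-3]  = 17.
Change = 6 − 17 = -11.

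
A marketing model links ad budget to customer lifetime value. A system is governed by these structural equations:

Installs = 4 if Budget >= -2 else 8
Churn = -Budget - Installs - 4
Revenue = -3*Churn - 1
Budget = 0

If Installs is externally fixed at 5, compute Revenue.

26

Under do(Installs=5), the mechanism Installs = 4 if Budget >= -2 else 8 is discarded; Installs is fixed at 5.
Churn = -Budget - Installs - 4  [with Budget=0, Installs=5]  = -9
Revenue = -3*Churn - 1  [with Churn=-9]  = 26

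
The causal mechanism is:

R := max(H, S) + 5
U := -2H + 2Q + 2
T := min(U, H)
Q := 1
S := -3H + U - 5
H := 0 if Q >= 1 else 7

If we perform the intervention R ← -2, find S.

-1

The intervention breaks the incoming arrows to R: R := max(H, S) + 5 no longer applies, and R = -2.
Since S is not a descendant of the intervened variable, it is unaffected.
H = 0 if Q >= 1 else 7  [with Q=1]  = 0
U = -2H + 2Q + 2  [with H=0, Q=1]  = 4
S = -3H + U - 5  [with H=0, U=4]  = -1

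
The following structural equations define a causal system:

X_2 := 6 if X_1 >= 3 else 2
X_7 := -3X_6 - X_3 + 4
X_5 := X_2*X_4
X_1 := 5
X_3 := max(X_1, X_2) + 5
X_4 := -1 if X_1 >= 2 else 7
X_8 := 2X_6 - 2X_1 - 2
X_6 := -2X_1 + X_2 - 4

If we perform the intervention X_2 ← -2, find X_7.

Under do(X_2=-2), the mechanism X_2 := 6 if X_1 >= 3 else 2 is discarded; X_2 is fixed at -2.
X_3 = max(X_1, X_2) + 5  [with X_1=5, X_2=-2]  = 10
X_6 = -2X_1 + X_2 - 4  [with X_1=5, X_2=-2]  = -16
X_7 = -3X_6 - X_3 + 4  [with X_6=-16, X_3=10]  = 42

42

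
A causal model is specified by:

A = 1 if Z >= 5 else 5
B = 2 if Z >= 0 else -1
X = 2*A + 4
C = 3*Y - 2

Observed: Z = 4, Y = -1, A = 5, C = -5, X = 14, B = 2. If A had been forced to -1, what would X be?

2

do(A=-1) replaces the equation A = 1 if Z >= 5 else 5 with the constant A = -1.
X = 2*A + 4  [with A=-1]  = 2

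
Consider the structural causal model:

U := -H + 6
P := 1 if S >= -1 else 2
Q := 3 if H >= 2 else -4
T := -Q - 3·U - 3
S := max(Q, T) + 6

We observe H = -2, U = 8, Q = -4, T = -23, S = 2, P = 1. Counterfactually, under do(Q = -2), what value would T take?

The intervention breaks the incoming arrows to Q: Q := 3 if H >= 2 else -4 no longer applies, and Q = -2.
U = -H + 6  [with H=-2]  = 8
T = -Q - 3·U - 3  [with Q=-2, U=8]  = -25

-25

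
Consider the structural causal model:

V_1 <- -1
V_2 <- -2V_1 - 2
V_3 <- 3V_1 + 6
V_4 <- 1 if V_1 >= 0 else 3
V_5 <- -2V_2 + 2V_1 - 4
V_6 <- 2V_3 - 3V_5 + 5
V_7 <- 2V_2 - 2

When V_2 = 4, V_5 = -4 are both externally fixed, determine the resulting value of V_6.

Setting V_2 = 4, V_5 = -4 by intervention discards those variables' equations.
V_3 = 3V_1 + 6  [with V_1=-1]  = 3
V_6 = 2V_3 - 3V_5 + 5  [with V_3=3, V_5=-4]  = 23

23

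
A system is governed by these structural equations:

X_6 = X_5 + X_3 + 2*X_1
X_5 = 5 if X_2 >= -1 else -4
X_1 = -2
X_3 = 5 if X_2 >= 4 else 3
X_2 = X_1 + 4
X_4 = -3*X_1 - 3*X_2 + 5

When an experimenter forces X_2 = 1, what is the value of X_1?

-2

Under do(X_2=1), the mechanism X_2 = X_1 + 4 is discarded; X_2 is fixed at 1.
X_1 is not downstream of the intervention, so its value is determined by the original equations.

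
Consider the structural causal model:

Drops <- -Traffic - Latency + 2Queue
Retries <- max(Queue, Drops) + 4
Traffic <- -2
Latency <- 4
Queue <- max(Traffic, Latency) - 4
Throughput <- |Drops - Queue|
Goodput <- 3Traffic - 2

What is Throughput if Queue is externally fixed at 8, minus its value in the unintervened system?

4

The intervention breaks the incoming arrows to Queue: Queue <- max(Traffic, Latency) - 4 no longer applies, and Queue = 8.
Drops = -Traffic - Latency + 2Queue  [with Traffic=-2, Latency=4, Queue=8]  = 14
Throughput = |Drops - Queue|  [with Drops=14, Queue=8]  = 6
Without intervention: Queue = max(Traffic, Latency) - 4  [with Traffic=-2, Latency=4]  = 0; Drops = -Traffic - Latency + 2Queue  [with Traffic=-2, Latency=4, Queue=0]  = -2; Throughput = |Drops - Queue|  [with Drops=-2, Queue=0]  = 2.
Change = 6 − 2 = 4.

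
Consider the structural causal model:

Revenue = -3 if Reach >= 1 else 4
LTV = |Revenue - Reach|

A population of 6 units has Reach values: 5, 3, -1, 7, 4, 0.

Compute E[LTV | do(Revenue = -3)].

6

Every unit gets Revenue=-3 under the intervention. LTV values become 8, 6, 2, 10, 7, 3; E[LTV|do(Revenue=-3)] = 6.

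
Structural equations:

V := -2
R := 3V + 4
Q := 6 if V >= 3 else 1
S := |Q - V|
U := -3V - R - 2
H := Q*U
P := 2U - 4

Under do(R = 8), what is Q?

1

The intervention breaks the incoming arrows to R: R := 3V + 4 no longer applies, and R = 8.
Since Q is not a descendant of the intervened variable, it is unaffected.
Q = 6 if V >= 3 else 1  [with V=-2]  = 1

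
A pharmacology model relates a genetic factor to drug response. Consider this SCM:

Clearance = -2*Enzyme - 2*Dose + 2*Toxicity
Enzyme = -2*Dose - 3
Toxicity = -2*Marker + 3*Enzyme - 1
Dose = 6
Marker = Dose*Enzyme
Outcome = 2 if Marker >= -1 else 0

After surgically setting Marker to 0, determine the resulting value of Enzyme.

-15

Under do(Marker=0), the mechanism Marker = Dose*Enzyme is discarded; Marker is fixed at 0.
Since Enzyme is not a descendant of the intervened variable, it is unaffected.
Enzyme = -2*Dose - 3  [with Dose=6]  = -15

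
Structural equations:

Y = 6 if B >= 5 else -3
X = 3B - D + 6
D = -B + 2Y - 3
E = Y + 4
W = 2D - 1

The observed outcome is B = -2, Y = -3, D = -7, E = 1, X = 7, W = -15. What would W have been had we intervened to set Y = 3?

9

Under do(Y=3), the mechanism Y = 6 if B >= 5 else -3 is discarded; Y is fixed at 3.
D = -B + 2Y - 3  [with B=-2, Y=3]  = 5
W = 2D - 1  [with D=5]  = 9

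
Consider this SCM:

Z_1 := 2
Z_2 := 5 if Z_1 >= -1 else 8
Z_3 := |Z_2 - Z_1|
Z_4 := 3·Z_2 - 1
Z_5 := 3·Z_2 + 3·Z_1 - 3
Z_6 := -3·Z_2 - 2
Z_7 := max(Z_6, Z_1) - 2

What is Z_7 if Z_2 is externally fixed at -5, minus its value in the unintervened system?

11

Under do(Z_2=-5), the mechanism Z_2 := 5 if Z_1 >= -1 else 8 is discarded; Z_2 is fixed at -5.
Z_6 = -3·Z_2 - 2  [with Z_2=-5]  = 13
Z_7 = max(Z_6, Z_1) - 2  [with Z_6=13, Z_1=2]  = 11
Without intervention: Z_2 = 5 if Z_1 >= -1 else 8  [with Z_1=2]  = 5; Z_6 = -3·Z_2 - 2  [with Z_2=5]  = -17; Z_7 = max(Z_6, Z_1) - 2  [with Z_6=-17, Z_1=2]  = 0.
Change = 11 − 0 = 11.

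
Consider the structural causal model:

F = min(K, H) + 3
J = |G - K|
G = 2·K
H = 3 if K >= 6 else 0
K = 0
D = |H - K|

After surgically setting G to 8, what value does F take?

do(G=8) replaces the equation G = 2·K with the constant G = 8.
F is not downstream of the intervention, so its value is determined by the original equations.
H = 3 if K >= 6 else 0  [with K=0]  = 0
F = min(K, H) + 3  [with K=0, H=0]  = 3

3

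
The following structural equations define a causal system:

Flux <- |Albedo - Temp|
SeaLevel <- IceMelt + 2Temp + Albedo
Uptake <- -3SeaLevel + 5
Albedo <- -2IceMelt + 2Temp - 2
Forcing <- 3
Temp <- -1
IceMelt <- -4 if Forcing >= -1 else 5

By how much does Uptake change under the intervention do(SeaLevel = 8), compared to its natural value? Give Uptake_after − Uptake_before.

Under do(SeaLevel=8), the mechanism SeaLevel <- IceMelt + 2Temp + Albedo is discarded; SeaLevel is fixed at 8.
Uptake = -3SeaLevel + 5  [with SeaLevel=8]  = -19
Without intervention: IceMelt = -4 if Forcing >= -1 else 5  [with Forcing=3]  = -4; Albedo = -2IceMelt + 2Temp - 2  [with IceMelt=-4, Temp=-1]  = 4; SeaLevel = IceMelt + 2Temp + Albedo  [with IceMelt=-4, Temp=-1, Albedo=4]  = -2; Uptake = -3SeaLevel + 5  [with SeaLevel=-2]  = 11.
Change = -19 − 11 = -30.

-30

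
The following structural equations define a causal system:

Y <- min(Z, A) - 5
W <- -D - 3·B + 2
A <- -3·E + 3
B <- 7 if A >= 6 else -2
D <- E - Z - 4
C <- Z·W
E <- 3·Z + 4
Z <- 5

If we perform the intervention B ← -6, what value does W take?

10

Under do(B=-6), the mechanism B <- 7 if A >= 6 else -2 is discarded; B is fixed at -6.
E = 3·Z + 4  [with Z=5]  = 19
D = E - Z - 4  [with E=19, Z=5]  = 10
W = -D - 3·B + 2  [with D=10, B=-6]  = 10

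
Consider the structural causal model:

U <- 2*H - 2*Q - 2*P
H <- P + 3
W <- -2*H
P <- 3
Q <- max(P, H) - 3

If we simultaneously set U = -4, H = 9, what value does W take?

-18

The joint intervention fixes U = -4, H = 9, removing each variable's own equation.
W = -2*H  [with H=9]  = -18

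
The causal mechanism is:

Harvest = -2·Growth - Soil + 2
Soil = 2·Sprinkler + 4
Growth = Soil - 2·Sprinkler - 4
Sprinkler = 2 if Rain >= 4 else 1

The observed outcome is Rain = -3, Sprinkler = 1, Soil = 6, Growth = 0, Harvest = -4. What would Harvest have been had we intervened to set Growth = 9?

Intervening sets Growth = 9 and removes its equation (Growth = Soil - 2·Sprinkler - 4).
Sprinkler = 2 if Rain >= 4 else 1  [with Rain=-3]  = 1
Soil = 2·Sprinkler + 4  [with Sprinkler=1]  = 6
Harvest = -2·Growth - Soil + 2  [with Growth=9, Soil=6]  = -22

-22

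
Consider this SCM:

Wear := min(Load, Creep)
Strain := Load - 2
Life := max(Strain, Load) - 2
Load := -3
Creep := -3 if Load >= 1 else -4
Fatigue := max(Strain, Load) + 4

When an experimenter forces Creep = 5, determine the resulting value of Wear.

The intervention breaks the incoming arrows to Creep: Creep := -3 if Load >= 1 else -4 no longer applies, and Creep = 5.
Wear = min(Load, Creep)  [with Load=-3, Creep=5]  = -3

-3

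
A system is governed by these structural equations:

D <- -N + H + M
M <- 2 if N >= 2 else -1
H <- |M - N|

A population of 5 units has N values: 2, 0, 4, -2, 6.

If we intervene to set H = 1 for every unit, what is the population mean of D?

-0.2

Under do(H=1), H's equation is replaced by H=1 for every unit. Per-unit D: 1, 0, -1, 2, -3. Mean = -0.2.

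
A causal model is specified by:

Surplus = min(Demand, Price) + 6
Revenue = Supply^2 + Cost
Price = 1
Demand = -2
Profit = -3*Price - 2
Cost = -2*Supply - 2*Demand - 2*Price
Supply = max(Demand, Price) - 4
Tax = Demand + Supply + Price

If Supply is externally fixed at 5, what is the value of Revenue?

do(Supply=5) replaces the equation Supply = max(Demand, Price) - 4 with the constant Supply = 5.
Cost = -2*Supply - 2*Demand - 2*Price  [with Supply=5, Demand=-2, Price=1]  = -8
Revenue = Supply^2 + Cost  [with Supply=5, Cost=-8]  = 17

17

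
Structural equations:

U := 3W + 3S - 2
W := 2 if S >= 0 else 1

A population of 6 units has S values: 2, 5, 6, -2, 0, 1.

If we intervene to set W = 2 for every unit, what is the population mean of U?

10

do(W=2) breaks W's dependence on S. With W=2 fixed, U across the units is 10, 19, 22, -2, 4, 7, mean 10.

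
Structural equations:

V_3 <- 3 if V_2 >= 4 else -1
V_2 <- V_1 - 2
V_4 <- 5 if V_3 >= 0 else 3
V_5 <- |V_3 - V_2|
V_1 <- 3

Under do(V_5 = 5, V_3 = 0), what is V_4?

5

Under do(V_5 = 5, V_3 = 0), each intervened variable's structural equation is replaced by its fixed value.
V_4 = 5 if V_3 >= 0 else 3  [with V_3=0]  = 5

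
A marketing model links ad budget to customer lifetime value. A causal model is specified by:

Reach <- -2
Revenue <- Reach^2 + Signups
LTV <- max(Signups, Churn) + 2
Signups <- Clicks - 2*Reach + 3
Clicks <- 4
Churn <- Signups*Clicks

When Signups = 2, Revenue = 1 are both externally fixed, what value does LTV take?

Setting Signups = 2, Revenue = 1 by intervention discards those variables' equations.
Churn = Signups*Clicks  [with Signups=2, Clicks=4]  = 8
LTV = max(Signups, Churn) + 2  [with Signups=2, Churn=8]  = 10

10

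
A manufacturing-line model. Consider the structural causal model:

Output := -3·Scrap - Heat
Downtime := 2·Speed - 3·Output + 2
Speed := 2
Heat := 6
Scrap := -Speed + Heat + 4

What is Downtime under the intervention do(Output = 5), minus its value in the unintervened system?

-105

Intervening sets Output = 5 and removes its equation (Output := -3·Scrap - Heat).
Downtime = 2·Speed - 3·Output + 2  [with Speed=2, Output=5]  = -9
Without intervention: Scrap = -Speed + Heat + 4  [with Speed=2, Heat=6]  = 8; Output = -3·Scrap - Heat  [with Scrap=8, Heat=6]  = -30; Downtime = 2·Speed - 3·Output + 2  [with Speed=2, Output=-30]  = 96.
Change = -9 − 96 = -105.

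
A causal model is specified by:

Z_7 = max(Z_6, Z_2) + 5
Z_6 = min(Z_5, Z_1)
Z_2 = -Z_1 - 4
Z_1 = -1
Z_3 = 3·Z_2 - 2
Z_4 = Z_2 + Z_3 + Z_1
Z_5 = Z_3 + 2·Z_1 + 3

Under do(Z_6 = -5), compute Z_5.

-10

do(Z_6=-5) replaces the equation Z_6 = min(Z_5, Z_1) with the constant Z_6 = -5.
Since Z_5 is not a descendant of the intervened variable, it is unaffected.
Z_2 = -Z_1 - 4  [with Z_1=-1]  = -3
Z_3 = 3·Z_2 - 2  [with Z_2=-3]  = -11
Z_5 = Z_3 + 2·Z_1 + 3  [with Z_3=-11, Z_1=-1]  = -10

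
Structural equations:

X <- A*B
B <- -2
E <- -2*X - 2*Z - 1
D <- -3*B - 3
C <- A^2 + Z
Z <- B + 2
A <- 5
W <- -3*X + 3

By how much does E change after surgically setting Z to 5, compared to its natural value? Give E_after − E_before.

Under do(Z=5), the mechanism Z <- B + 2 is discarded; Z is fixed at 5.
X = A*B  [with A=5, B=-2]  = -10
E = -2*X - 2*Z - 1  [with X=-10, Z=5]  = 9
Without intervention: X = A*B  [with A=5, B=-2]  = -10; Z = B + 2  [with B=-2]  = 0; E = -2*X - 2*Z - 1  [with X=-10, Z=0]  = 19.
Change = 9 − 19 = -10.

-10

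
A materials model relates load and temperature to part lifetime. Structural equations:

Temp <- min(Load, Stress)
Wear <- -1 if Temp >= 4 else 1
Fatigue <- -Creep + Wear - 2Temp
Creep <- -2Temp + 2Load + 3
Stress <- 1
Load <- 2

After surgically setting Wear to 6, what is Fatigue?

-1

The intervention breaks the incoming arrows to Wear: Wear <- -1 if Temp >= 4 else 1 no longer applies, and Wear = 6.
Temp = min(Load, Stress)  [with Load=2, Stress=1]  = 1
Creep = -2Temp + 2Load + 3  [with Temp=1, Load=2]  = 5
Fatigue = -Creep + Wear - 2Temp  [with Creep=5, Wear=6, Temp=1]  = -1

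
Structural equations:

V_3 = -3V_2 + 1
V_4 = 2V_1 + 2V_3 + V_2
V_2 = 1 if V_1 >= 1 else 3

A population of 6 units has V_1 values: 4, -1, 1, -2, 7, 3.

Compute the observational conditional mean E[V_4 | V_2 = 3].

-16

E[V_4|V_2=3] averages over only the 2 units with V_2=3 (V_1 = -1, -2): V_4 = -15, -17, mean -16.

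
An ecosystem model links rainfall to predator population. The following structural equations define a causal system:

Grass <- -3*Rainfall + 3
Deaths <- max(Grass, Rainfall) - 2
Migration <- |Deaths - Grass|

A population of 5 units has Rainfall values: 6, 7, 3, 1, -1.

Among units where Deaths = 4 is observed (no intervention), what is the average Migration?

10.5

Observing Deaths=4 restricts to units where Deaths's equation naturally yields 4: Rainfall ∈ {6, -1}. In that subpopulation Migration = 19, 2, mean 10.5.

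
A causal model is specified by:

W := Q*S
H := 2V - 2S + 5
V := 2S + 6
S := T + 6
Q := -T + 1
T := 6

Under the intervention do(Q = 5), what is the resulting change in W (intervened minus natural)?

120

Under do(Q=5), the mechanism Q := -T + 1 is discarded; Q is fixed at 5.
S = T + 6  [with T=6]  = 12
W = Q*S  [with Q=5, S=12]  = 60
Without intervention: Q = -T + 1  [with T=6]  = -5; S = T + 6  [with T=6]  = 12; W = Q*S  [with Q=-5, S=12]  = -60.
Change = 60 − (-60) = 120.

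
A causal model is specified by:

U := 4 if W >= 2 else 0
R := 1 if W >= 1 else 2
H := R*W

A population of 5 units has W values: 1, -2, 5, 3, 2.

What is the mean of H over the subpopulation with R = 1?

2.75

Observing R=1 restricts to units where R's equation naturally yields 1: W ∈ {1, 5, 3, 2}. In that subpopulation H = 1, 5, 3, 2, mean 2.75.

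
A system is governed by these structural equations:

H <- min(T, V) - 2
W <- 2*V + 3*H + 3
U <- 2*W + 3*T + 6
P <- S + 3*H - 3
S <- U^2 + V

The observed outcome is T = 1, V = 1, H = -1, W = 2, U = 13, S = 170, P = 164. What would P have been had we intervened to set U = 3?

4

Under do(U=3), the mechanism U <- 2*W + 3*T + 6 is discarded; U is fixed at 3.
H = min(T, V) - 2  [with T=1, V=1]  = -1
S = U^2 + V  [with U=3, V=1]  = 10
P = S + 3*H - 3  [with S=10, H=-1]  = 4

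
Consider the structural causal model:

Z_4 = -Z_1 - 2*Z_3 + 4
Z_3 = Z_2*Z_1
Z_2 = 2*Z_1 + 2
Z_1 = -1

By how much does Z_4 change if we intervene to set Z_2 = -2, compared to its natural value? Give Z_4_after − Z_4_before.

-4

Under do(Z_2=-2), the mechanism Z_2 = 2*Z_1 + 2 is discarded; Z_2 is fixed at -2.
Z_3 = Z_2*Z_1  [with Z_2=-2, Z_1=-1]  = 2
Z_4 = -Z_1 - 2*Z_3 + 4  [with Z_1=-1, Z_3=2]  = 1
Without intervention: Z_2 = 2*Z_1 + 2  [with Z_1=-1]  = 0; Z_3 = Z_2*Z_1  [with Z_2=0, Z_1=-1]  = 0; Z_4 = -Z_1 - 2*Z_3 + 4  [with Z_1=-1, Z_3=0]  = 5.
Change = 1 − 5 = -4.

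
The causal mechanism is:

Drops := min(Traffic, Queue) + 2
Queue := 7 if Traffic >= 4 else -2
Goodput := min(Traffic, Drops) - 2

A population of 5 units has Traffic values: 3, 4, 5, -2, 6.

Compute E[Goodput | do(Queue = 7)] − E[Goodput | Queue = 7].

-1.8

do(Queue=7) breaks Queue's dependence on Traffic. With Queue=7 fixed, Goodput across the units is 1, 2, 3, -4, 4, mean 1.2.
Conditioning on Queue=7 selects the 3 unit(s) with Traffic ∈ {4, 5, 6}. Their Goodput values: 2, 3, 4. Mean = 3.
Difference = 1.2 − 3 = -1.8.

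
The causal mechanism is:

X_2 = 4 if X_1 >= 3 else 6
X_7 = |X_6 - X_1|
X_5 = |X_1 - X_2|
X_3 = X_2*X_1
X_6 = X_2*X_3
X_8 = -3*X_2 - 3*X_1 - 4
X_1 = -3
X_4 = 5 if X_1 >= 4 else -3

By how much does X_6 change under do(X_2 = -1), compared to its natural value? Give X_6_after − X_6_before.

105

Under do(X_2=-1), the mechanism X_2 = 4 if X_1 >= 3 else 6 is discarded; X_2 is fixed at -1.
X_3 = X_2*X_1  [with X_2=-1, X_1=-3]  = 3
X_6 = X_2*X_3  [with X_2=-1, X_3=3]  = -3
Without intervention: X_2 = 4 if X_1 >= 3 else 6  [with X_1=-3]  = 6; X_3 = X_2*X_1  [with X_2=6, X_1=-3]  = -18; X_6 = X_2*X_3  [with X_2=6, X_3=-18]  = -108.
Change = -3 − (-108) = 105.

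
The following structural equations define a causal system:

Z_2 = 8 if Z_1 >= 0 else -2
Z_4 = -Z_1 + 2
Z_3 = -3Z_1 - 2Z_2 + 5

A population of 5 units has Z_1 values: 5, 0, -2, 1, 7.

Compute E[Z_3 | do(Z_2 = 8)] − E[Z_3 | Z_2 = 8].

Every unit gets Z_2=8 under the intervention. Z_3 values become -26, -11, -5, -14, -32; E[Z_3|do(Z_2=8)] = -17.6.
E[Z_3|Z_2=8] averages over only the 4 units with Z_2=8 (Z_1 = 5, 0, 1, 7): Z_3 = -26, -11, -14, -32, mean -20.75.
Difference = -17.6 − (-20.75) = 3.15.

3.15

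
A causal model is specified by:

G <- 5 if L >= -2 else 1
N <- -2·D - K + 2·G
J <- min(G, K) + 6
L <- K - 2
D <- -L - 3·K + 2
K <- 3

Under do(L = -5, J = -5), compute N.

Setting L = -5, J = -5 by intervention discards those variables' equations.
G = 5 if L >= -2 else 1  [with L=-5]  = 1
D = -L - 3·K + 2  [with L=-5, K=3]  = -2
N = -2·D - K + 2·G  [with D=-2, K=3, G=1]  = 3

3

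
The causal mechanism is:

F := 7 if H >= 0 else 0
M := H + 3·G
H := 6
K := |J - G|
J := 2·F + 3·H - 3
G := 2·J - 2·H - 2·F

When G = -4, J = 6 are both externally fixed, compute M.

The joint intervention fixes G = -4, J = 6, removing each variable's own equation.
M = H + 3·G  [with H=6, G=-4]  = -6

-6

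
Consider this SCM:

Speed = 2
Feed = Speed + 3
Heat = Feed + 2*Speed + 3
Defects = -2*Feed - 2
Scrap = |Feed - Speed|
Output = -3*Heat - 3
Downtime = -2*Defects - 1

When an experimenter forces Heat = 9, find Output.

The intervention breaks the incoming arrows to Heat: Heat = Feed + 2*Speed + 3 no longer applies, and Heat = 9.
Output = -3*Heat - 3  [with Heat=9]  = -30

-30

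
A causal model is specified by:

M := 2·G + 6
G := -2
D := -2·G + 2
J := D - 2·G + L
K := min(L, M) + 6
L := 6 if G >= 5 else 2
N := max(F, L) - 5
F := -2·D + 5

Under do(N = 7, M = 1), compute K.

The joint intervention fixes N = 7, M = 1, removing each variable's own equation.
L = 6 if G >= 5 else 2  [with G=-2]  = 2
K = min(L, M) + 6  [with L=2, M=1]  = 7

7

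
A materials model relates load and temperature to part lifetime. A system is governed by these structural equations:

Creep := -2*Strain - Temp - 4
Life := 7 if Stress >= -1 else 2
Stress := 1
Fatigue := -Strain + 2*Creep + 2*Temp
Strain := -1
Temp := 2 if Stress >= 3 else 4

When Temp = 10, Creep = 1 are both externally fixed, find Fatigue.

23

Setting Temp = 10, Creep = 1 by intervention discards those variables' equations.
Fatigue = -Strain + 2*Creep + 2*Temp  [with Strain=-1, Creep=1, Temp=10]  = 23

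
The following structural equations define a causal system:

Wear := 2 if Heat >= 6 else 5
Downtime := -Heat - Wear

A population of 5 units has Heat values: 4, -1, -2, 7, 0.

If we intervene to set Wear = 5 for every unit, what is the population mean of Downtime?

-6.6

The intervention sets Wear=5 in all 5 units regardless of Heat. Recomputing Downtime per unit gives -9, -4, -3, -12, -5; average -6.6.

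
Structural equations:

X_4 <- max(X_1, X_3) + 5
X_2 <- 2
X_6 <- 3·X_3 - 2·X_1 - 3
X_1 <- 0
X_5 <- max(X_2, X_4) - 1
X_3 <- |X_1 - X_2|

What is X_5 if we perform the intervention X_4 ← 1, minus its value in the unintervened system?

Intervening sets X_4 = 1 and removes its equation (X_4 <- max(X_1, X_3) + 5).
X_5 = max(X_2, X_4) - 1  [with X_2=2, X_4=1]  = 1
Without intervention: X_3 = |X_1 - X_2|  [with X_1=0, X_2=2]  = 2; X_4 = max(X_1, X_3) + 5  [with X_1=0, X_3=2]  = 7; X_5 = max(X_2, X_4) - 1  [with X_2=2, X_4=7]  = 6.
Change = 1 − 6 = -5.

-5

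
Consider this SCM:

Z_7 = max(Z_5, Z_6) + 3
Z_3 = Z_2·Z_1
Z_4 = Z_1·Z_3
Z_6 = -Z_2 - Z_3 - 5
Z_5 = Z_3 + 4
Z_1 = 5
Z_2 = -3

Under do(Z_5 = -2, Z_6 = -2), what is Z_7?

Under do(Z_5 = -2, Z_6 = -2), each intervened variable's structural equation is replaced by its fixed value.
Z_7 = max(Z_5, Z_6) + 3  [with Z_5=-2, Z_6=-2]  = 1

1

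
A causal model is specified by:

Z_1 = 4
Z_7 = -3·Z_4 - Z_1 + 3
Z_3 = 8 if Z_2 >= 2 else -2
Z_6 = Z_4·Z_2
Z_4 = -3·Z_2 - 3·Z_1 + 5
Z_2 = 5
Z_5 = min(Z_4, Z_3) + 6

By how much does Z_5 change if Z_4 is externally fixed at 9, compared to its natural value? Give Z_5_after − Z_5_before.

Intervening sets Z_4 = 9 and removes its equation (Z_4 = -3·Z_2 - 3·Z_1 + 5).
Z_3 = 8 if Z_2 >= 2 else -2  [with Z_2=5]  = 8
Z_5 = min(Z_4, Z_3) + 6  [with Z_4=9, Z_3=8]  = 14
Without intervention: Z_3 = 8 if Z_2 >= 2 else -2  [with Z_2=5]  = 8; Z_4 = -3·Z_2 - 3·Z_1 + 5  [with Z_2=5, Z_1=4]  = -22; Z_5 = min(Z_4, Z_3) + 6  [with Z_4=-22, Z_3=8]  = -16.
Change = 14 − (-16) = 30.

30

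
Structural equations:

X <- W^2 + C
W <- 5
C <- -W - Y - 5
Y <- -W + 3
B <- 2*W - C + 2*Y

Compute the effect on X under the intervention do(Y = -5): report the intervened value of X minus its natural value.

3

Under do(Y=-5), the mechanism Y <- -W + 3 is discarded; Y is fixed at -5.
C = -W - Y - 5  [with W=5, Y=-5]  = -5
X = W^2 + C  [with W=5, C=-5]  = 20
Without intervention: Y = -W + 3  [with W=5]  = -2; C = -W - Y - 5  [with W=5, Y=-2]  = -8; X = W^2 + C  [with W=5, C=-8]  = 17.
Change = 20 − 17 = 3.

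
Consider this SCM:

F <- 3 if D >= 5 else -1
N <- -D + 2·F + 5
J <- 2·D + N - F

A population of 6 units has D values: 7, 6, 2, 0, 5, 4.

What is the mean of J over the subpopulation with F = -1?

E[J|F=-1] averages over only the 3 units with F=-1 (D = 2, 0, 4): J = 6, 4, 8, mean 6.

6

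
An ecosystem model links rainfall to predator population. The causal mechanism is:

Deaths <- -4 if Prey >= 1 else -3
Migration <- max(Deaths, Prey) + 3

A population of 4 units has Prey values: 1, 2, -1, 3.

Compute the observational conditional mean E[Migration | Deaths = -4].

5

E[Migration|Deaths=-4] averages over only the 3 units with Deaths=-4 (Prey = 1, 2, 3): Migration = 4, 5, 6, mean 5.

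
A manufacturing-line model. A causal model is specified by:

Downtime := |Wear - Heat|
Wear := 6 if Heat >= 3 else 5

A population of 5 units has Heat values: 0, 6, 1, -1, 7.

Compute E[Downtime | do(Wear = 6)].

3.8

Every unit gets Wear=6 under the intervention. Downtime values become 6, 0, 5, 7, 1; E[Downtime|do(Wear=6)] = 3.8.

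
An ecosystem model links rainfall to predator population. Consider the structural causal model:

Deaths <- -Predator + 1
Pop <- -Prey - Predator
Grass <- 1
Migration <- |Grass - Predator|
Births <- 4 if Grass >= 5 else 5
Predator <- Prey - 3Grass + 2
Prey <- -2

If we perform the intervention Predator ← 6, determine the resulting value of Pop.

The intervention breaks the incoming arrows to Predator: Predator <- Prey - 3Grass + 2 no longer applies, and Predator = 6.
Pop = -Prey - Predator  [with Prey=-2, Predator=6]  = -4

-4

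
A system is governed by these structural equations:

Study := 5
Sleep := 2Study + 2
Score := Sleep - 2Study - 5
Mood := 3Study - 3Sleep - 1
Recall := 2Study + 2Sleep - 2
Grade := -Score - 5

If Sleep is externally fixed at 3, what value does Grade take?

Under do(Sleep=3), the mechanism Sleep := 2Study + 2 is discarded; Sleep is fixed at 3.
Score = Sleep - 2Study - 5  [with Sleep=3, Study=5]  = -12
Grade = -Score - 5  [with Score=-12]  = 7

7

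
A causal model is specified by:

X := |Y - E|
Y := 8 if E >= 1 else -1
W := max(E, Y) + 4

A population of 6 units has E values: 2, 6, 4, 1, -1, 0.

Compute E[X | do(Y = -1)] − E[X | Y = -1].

do(Y=-1) breaks Y's dependence on E. With Y=-1 fixed, X across the units is 3, 7, 5, 2, 0, 1, mean 3.
Observing Y=-1 restricts to units where Y's equation naturally yields -1: E ∈ {-1, 0}. In that subpopulation X = 0, 1, mean 0.5.
Difference = 3 − 0.5 = 2.5.

2.5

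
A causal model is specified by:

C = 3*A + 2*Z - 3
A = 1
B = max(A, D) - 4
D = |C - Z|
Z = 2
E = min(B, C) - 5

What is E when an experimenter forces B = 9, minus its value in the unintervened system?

6

The intervention breaks the incoming arrows to B: B = max(A, D) - 4 no longer applies, and B = 9.
C = 3*A + 2*Z - 3  [with A=1, Z=2]  = 4
E = min(B, C) - 5  [with B=9, C=4]  = -1
Without intervention: C = 3*A + 2*Z - 3  [with A=1, Z=2]  = 4; D = |C - Z|  [with C=4, Z=2]  = 2; B = max(A, D) - 4  [with A=1, D=2]  = -2; E = min(B, C) - 5  [with B=-2, C=4]  = -7.
Change = -1 − (-7) = 6.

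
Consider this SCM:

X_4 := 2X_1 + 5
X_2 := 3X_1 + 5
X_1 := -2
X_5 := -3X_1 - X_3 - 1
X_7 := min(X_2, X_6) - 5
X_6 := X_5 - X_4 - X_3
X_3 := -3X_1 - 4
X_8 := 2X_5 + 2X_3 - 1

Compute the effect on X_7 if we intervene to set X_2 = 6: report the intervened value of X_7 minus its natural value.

Under do(X_2=6), the mechanism X_2 := 3X_1 + 5 is discarded; X_2 is fixed at 6.
X_3 = -3X_1 - 4  [with X_1=-2]  = 2
X_4 = 2X_1 + 5  [with X_1=-2]  = 1
X_5 = -3X_1 - X_3 - 1  [with X_1=-2, X_3=2]  = 3
X_6 = X_5 - X_4 - X_3  [with X_5=3, X_4=1, X_3=2]  = 0
X_7 = min(X_2, X_6) - 5  [with X_2=6, X_6=0]  = -5
Without intervention: X_2 = 3X_1 + 5  [with X_1=-2]  = -1; X_3 = -3X_1 - 4  [with X_1=-2]  = 2; X_4 = 2X_1 + 5  [with X_1=-2]  = 1; X_5 = -3X_1 - X_3 - 1  [with X_1=-2, X_3=2]  = 3; X_6 = X_5 - X_4 - X_3  [with X_5=3, X_4=1, X_3=2]  = 0; X_7 = min(X_2, X_6) - 5  [with X_2=-1, X_6=0]  = -6.
Change = -5 − (-6) = 1.

1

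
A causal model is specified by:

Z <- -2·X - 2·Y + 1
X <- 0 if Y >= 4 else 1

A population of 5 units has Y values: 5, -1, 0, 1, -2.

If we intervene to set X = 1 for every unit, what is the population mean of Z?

The intervention sets X=1 in all 5 units regardless of Y. Recomputing Z per unit gives -11, 1, -1, -3, 3; average -2.2.

-2.2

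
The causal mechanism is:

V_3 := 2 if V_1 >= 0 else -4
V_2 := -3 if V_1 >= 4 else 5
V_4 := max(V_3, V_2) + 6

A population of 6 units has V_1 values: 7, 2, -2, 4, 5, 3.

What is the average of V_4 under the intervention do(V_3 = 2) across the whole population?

9.5

do(V_3=2) breaks V_3's dependence on V_1. With V_3=2 fixed, V_4 across the units is 8, 11, 11, 8, 8, 11, mean 9.5.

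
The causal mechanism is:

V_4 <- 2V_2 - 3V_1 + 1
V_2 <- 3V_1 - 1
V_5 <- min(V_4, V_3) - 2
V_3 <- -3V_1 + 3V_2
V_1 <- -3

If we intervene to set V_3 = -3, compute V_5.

-12

do(V_3=-3) replaces the equation V_3 <- -3V_1 + 3V_2 with the constant V_3 = -3.
V_2 = 3V_1 - 1  [with V_1=-3]  = -10
V_4 = 2V_2 - 3V_1 + 1  [with V_2=-10, V_1=-3]  = -10
V_5 = min(V_4, V_3) - 2  [with V_4=-10, V_3=-3]  = -12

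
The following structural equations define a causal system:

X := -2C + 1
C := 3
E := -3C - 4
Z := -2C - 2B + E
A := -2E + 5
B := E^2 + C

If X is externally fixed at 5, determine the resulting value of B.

do(X=5) replaces the equation X := -2C + 1 with the constant X = 5.
B is not downstream of the intervention, so its value is determined by the original equations.
E = -3C - 4  [with C=3]  = -13
B = E^2 + C  [with E=-13, C=3]  = 172

172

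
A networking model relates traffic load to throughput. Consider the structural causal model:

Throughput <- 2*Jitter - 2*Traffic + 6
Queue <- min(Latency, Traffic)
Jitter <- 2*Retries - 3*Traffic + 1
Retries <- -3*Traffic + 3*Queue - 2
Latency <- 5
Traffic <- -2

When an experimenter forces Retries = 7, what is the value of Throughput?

Under do(Retries=7), the mechanism Retries <- -3*Traffic + 3*Queue - 2 is discarded; Retries is fixed at 7.
Jitter = 2*Retries - 3*Traffic + 1  [with Retries=7, Traffic=-2]  = 21
Throughput = 2*Jitter - 2*Traffic + 6  [with Jitter=21, Traffic=-2]  = 52

52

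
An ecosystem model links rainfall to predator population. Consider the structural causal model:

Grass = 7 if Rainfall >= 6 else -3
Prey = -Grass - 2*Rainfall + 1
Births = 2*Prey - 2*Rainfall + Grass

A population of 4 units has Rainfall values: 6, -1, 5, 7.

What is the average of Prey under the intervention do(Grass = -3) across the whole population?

do(Grass=-3) breaks Grass's dependence on Rainfall. With Grass=-3 fixed, Prey across the units is -8, 6, -6, -10, mean -4.5.

-4.5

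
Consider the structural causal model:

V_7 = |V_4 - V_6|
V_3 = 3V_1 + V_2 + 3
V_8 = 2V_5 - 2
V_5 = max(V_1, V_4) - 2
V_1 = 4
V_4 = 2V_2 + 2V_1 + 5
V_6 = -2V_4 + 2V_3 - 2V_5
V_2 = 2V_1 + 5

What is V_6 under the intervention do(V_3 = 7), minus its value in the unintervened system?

-42

The intervention breaks the incoming arrows to V_3: V_3 = 3V_1 + V_2 + 3 no longer applies, and V_3 = 7.
V_2 = 2V_1 + 5  [with V_1=4]  = 13
V_4 = 2V_2 + 2V_1 + 5  [with V_2=13, V_1=4]  = 39
V_5 = max(V_1, V_4) - 2  [with V_1=4, V_4=39]  = 37
V_6 = -2V_4 + 2V_3 - 2V_5  [with V_4=39, V_3=7, V_5=37]  = -138
Without intervention: V_2 = 2V_1 + 5  [with V_1=4]  = 13; V_3 = 3V_1 + V_2 + 3  [with V_1=4, V_2=13]  = 28; V_4 = 2V_2 + 2V_1 + 5  [with V_2=13, V_1=4]  = 39; V_5 = max(V_1, V_4) - 2  [with V_1=4, V_4=39]  = 37; V_6 = -2V_4 + 2V_3 - 2V_5  [with V_4=39, V_3=28, V_5=37]  = -96.
Change = -138 − (-96) = -42.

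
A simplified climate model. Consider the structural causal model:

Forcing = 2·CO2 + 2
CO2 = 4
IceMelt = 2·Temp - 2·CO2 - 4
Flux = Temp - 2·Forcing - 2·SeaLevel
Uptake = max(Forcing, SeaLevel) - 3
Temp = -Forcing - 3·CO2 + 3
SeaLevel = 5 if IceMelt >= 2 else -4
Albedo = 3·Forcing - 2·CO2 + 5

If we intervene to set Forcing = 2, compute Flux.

Under do(Forcing=2), the mechanism Forcing = 2·CO2 + 2 is discarded; Forcing is fixed at 2.
Temp = -Forcing - 3·CO2 + 3  [with Forcing=2, CO2=4]  = -11
IceMelt = 2·Temp - 2·CO2 - 4  [with Temp=-11, CO2=4]  = -34
SeaLevel = 5 if IceMelt >= 2 else -4  [with IceMelt=-34]  = -4
Flux = Temp - 2·Forcing - 2·SeaLevel  [with Temp=-11, Forcing=2, SeaLevel=-4]  = -7

-7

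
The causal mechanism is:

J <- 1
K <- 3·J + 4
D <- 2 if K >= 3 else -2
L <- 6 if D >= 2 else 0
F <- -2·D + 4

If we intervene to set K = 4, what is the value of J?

Under do(K=4), the mechanism K <- 3·J + 4 is discarded; K is fixed at 4.
J is not downstream of the intervention, so its value is determined by the original equations.

1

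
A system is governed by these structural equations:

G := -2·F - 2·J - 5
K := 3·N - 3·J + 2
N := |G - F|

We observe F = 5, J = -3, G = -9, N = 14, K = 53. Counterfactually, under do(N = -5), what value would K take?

-4

Intervening sets N = -5 and removes its equation (N := |G - F|).
K = 3·N - 3·J + 2  [with N=-5, J=-3]  = -4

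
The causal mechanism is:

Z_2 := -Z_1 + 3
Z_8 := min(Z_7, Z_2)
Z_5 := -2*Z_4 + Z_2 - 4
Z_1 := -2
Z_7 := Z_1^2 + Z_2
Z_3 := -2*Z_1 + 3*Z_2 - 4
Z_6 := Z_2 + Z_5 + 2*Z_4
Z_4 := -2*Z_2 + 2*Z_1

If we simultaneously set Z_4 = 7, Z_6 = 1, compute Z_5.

Setting Z_4 = 7, Z_6 = 1 by intervention discards those variables' equations.
Z_2 = -Z_1 + 3  [with Z_1=-2]  = 5
Z_5 = -2*Z_4 + Z_2 - 4  [with Z_4=7, Z_2=5]  = -13

-13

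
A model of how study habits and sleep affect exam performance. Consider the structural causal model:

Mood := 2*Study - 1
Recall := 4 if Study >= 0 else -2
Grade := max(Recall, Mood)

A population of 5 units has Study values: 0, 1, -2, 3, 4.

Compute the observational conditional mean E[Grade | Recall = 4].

Observing Recall=4 restricts to units where Recall's equation naturally yields 4: Study ∈ {0, 1, 3, 4}. In that subpopulation Grade = 4, 4, 5, 7, mean 5.

5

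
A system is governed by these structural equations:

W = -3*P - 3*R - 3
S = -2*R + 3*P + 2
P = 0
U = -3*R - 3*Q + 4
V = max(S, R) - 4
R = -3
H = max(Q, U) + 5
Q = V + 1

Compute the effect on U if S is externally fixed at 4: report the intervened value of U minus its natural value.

The intervention breaks the incoming arrows to S: S = -2*R + 3*P + 2 no longer applies, and S = 4.
V = max(S, R) - 4  [with S=4, R=-3]  = 0
Q = V + 1  [with V=0]  = 1
U = -3*R - 3*Q + 4  [with R=-3, Q=1]  = 10
Without intervention: S = -2*R + 3*P + 2  [with R=-3, P=0]  = 8; V = max(S, R) - 4  [with S=8, R=-3]  = 4; Q = V + 1  [with V=4]  = 5; U = -3*R - 3*Q + 4  [with R=-3, Q=5]  = -2.
Change = 10 − (-2) = 12.

12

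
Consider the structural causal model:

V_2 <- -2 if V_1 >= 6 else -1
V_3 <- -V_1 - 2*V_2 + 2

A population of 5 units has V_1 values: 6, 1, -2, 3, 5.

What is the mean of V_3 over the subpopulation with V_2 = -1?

2.25

Conditioning on V_2=-1 selects the 4 unit(s) with V_1 ∈ {1, -2, 3, 5}. Their V_3 values: 3, 6, 1, -1. Mean = 2.25.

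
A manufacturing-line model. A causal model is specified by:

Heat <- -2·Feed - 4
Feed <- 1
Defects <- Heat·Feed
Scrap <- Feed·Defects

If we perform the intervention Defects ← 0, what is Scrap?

The intervention breaks the incoming arrows to Defects: Defects <- Heat·Feed no longer applies, and Defects = 0.
Scrap = Feed·Defects  [with Feed=1, Defects=0]  = 0

0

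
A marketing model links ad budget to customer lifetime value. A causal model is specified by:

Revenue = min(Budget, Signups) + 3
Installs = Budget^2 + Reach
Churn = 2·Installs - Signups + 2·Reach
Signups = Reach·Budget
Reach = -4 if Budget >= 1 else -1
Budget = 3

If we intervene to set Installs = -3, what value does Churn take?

-2

do(Installs=-3) replaces the equation Installs = Budget^2 + Reach with the constant Installs = -3.
Reach = -4 if Budget >= 1 else -1  [with Budget=3]  = -4
Signups = Reach·Budget  [with Reach=-4, Budget=3]  = -12
Churn = 2·Installs - Signups + 2·Reach  [with Installs=-3, Signups=-12, Reach=-4]  = -2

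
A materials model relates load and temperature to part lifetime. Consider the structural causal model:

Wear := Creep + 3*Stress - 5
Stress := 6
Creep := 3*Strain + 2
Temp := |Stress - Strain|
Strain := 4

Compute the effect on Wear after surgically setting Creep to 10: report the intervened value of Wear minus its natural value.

-4

Intervening sets Creep = 10 and removes its equation (Creep := 3*Strain + 2).
Wear = Creep + 3*Stress - 5  [with Creep=10, Stress=6]  = 23
Without intervention: Creep = 3*Strain + 2  [with Strain=4]  = 14; Wear = Creep + 3*Stress - 5  [with Creep=14, Stress=6]  = 27.
Change = 23 − 27 = -4.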